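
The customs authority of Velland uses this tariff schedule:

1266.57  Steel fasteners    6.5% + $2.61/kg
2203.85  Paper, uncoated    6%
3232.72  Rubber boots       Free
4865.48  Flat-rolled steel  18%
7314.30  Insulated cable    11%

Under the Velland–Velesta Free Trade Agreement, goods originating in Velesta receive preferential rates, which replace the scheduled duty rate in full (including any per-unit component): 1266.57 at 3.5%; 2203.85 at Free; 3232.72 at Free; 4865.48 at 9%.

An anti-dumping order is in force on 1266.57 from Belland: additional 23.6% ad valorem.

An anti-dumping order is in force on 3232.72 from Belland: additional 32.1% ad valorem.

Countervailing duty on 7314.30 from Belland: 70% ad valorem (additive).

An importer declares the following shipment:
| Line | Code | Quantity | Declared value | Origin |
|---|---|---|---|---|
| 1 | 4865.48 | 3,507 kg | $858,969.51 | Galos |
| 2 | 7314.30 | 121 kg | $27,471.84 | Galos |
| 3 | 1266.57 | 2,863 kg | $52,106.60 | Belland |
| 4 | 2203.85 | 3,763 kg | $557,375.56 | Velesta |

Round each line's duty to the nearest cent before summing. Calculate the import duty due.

Line 1 (4865.48, Galos, 3,507 kg, $858,969.51):
Base rate for 4865.48 is 18%.
4865.48 has an FTA preferential rate, but origin Galos is not Velesta; base rate stands.
Duty = $858,969.51 × 18% = $154,614.51.
Line 2 (7314.30, Galos, 121 kg, $27,471.84):
Base rate for 7314.30 is 11%.
The additional-duty order on 7314.30 targets Belland, not Galos; it does not apply.
Duty = $27,471.84 × 11% = $3,021.90.
Line 3 (1266.57, Belland, 2,863 kg, $52,106.60):
Base rate for 1266.57 is 6.5% + $2.61/kg.
1266.57 has an FTA preferential rate, but origin Belland is not Velesta; base rate stands.
Additional duty on 1266.57 from Belland: +23.6%. Applied ad valorem rate: 6.5% + 23.6% = 30.1%.
Duty = $52,106.60 × 30.1% + 2,863 × $2.61 = $23,156.52.
Line 4 (2203.85, Velesta, 3,763 kg, $557,375.56):
Base rate for 2203.85 is 6%.
Origin Velesta qualifies under the Velland–Velesta agreement and 2203.85 is covered: preferential rate Free applies instead.
Duty = $557,375.56 × 0% = $0.00.
Total = $154,614.51 + $3,021.90 + $23,156.52 + $0.00 = $180,792.93.

$180,792.93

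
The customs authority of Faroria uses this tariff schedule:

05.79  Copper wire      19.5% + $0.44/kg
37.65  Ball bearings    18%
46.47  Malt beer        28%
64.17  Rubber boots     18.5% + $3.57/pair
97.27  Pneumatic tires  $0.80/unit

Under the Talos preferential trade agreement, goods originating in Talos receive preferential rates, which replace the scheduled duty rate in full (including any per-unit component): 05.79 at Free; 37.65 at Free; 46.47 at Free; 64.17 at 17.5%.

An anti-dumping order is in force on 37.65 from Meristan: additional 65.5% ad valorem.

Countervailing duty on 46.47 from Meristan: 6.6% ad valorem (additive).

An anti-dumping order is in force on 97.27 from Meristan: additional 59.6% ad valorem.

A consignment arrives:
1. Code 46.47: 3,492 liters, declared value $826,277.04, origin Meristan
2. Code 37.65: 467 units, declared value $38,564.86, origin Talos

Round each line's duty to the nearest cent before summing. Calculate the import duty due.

Line 1 (46.47, Meristan, 3,492 liters, $826,277.04):
Base rate for 46.47 is 28%.
46.47 has an FTA preferential rate, but origin Meristan is not Talos; base rate stands.
Additional duty on 46.47 from Meristan: +6.6%. Applied ad valorem rate: 28% + 6.6% = 34.6%.
Duty = $826,277.04 × 34.6% = $285,891.86.
Line 2 (37.65, Talos, 467 units, $38,564.86):
Base rate for 37.65 is 18%.
Origin Talos qualifies under the Faroria–Talos agreement and 37.65 is covered: preferential rate Free applies instead.
The additional-duty order on 37.65 targets Meristan, not Talos; it does not apply.
Duty = $38,564.86 × 0% = $0.00.
Total = $285,891.86 + $0.00 = $285,891.86.

$285,891.86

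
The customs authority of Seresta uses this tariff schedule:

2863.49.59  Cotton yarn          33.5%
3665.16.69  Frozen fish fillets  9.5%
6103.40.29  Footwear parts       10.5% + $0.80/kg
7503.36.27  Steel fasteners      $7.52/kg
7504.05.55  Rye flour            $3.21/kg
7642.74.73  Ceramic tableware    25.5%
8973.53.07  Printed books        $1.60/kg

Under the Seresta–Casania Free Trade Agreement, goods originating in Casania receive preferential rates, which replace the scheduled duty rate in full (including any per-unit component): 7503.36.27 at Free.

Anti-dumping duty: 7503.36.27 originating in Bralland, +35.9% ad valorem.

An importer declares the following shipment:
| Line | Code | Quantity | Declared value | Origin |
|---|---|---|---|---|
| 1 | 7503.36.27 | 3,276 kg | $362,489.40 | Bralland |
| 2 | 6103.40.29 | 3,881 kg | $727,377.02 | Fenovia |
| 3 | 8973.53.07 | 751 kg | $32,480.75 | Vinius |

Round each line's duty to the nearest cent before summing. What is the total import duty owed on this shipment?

Line 1 (7503.36.27, Bralland, 3,276 kg, $362,489.40):
Base rate for 7503.36.27 is $7.52/kg.
7503.36.27 has an FTA preferential rate, but origin Bralland is not Casania; base rate stands.
Additional duty on 7503.36.27 from Bralland: +35.9% ad valorem. Applied ad valorem rate = 35.9%.
Duty = $362,489.40 × 35.9% + 3,276 × $7.52 = $154,769.21.
Line 2 (6103.40.29, Fenovia, 3,881 kg, $727,377.02):
Base rate for 6103.40.29 is 10.5% + $0.80/kg.
Duty = $727,377.02 × 10.5% + 3,881 × $0.80 = $79,479.39.
Line 3 (8973.53.07, Vinius, 751 kg, $32,480.75):
Base rate for 8973.53.07 is $1.60/kg.
Duty = 751 × $1.60 = $1,201.60.
Total = $154,769.21 + $79,479.39 + $1,201.60 = $235,450.20.

$235,450.20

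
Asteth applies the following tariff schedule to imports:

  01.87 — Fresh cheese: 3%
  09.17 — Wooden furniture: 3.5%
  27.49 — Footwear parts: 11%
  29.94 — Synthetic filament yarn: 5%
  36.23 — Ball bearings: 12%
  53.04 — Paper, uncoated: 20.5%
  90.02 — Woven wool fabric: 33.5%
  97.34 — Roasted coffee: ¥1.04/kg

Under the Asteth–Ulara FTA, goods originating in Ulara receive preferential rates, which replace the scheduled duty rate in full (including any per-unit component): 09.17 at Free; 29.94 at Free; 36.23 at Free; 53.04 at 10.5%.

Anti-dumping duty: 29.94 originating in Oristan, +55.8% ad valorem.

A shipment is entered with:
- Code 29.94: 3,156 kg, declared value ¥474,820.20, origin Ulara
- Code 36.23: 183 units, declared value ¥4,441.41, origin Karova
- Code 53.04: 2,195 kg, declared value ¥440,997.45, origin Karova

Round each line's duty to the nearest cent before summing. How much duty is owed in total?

¥90,937.45

Line 1 (29.94, Ulara, 3,156 kg, ¥474,820.20):
Base rate for 29.94 is 5%.
Origin Ulara qualifies under the Asteth–Ulara agreement and 29.94 is covered: preferential rate Free applies instead.
The additional-duty order on 29.94 targets Oristan, not Ulara; it does not apply.
Duty = ¥474,820.20 × 0% = ¥0.00.
Line 2 (36.23, Karova, 183 units, ¥4,441.41):
Base rate for 36.23 is 12%.
36.23 has an FTA preferential rate, but origin Karova is not Ulara; base rate stands.
Duty = ¥4,441.41 × 12% = ¥532.97.
Line 3 (53.04, Karova, 2,195 kg, ¥440,997.45):
Base rate for 53.04 is 20.5%.
53.04 has an FTA preferential rate, but origin Karova is not Ulara; base rate stands.
Duty = ¥440,997.45 × 20.5% = ¥90,404.48.
Total = ¥0.00 + ¥532.97 + ¥90,404.48 = ¥90,937.45.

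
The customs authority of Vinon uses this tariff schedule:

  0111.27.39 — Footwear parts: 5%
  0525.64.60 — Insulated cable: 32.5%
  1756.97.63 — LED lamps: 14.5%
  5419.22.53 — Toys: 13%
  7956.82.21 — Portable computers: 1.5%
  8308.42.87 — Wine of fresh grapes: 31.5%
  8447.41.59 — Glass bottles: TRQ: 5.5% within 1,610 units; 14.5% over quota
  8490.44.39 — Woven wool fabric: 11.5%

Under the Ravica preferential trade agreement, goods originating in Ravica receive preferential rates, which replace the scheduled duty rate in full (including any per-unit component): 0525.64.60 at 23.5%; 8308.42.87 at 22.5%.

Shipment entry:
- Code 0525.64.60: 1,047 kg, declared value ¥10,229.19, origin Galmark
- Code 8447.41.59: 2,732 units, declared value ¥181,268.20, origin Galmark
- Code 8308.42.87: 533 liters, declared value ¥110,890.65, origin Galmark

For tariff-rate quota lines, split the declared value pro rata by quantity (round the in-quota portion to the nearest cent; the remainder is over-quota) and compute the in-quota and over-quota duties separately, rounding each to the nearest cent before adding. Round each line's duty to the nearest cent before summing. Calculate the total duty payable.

Line 1 (0525.64.60, Galmark, 1,047 kg, ¥10,229.19):
Base rate for 0525.64.60 is 32.5%.
0525.64.60 has an FTA preferential rate, but origin Galmark is not Ravica; base rate stands.
Duty = ¥10,229.19 × 32.5% = ¥3,324.49.
Line 2 (8447.41.59, Galmark, 2,732 units, ¥181,268.20):
Code 8447.41.59 is under a tariff-rate quota (threshold 1,610 units). In-quota: 1,610 units at 5.5%; over-quota: 1,122 units at 14.5%.
Pro-rata value split: in-quota = ¥181,268.20 × 1,610/2,732 = ¥106,823.50; over-quota = ¥181,268.20 − ¥106,823.50 = ¥74,444.70.
In-quota duty = ¥106,823.50 × 5.5% = ¥5,875.29. Over-quota duty = ¥74,444.70 × 14.5% = ¥10,794.48.
Line duty = ¥5,875.29 + ¥10,794.48 = ¥16,669.77.
Line 3 (8308.42.87, Galmark, 533 liters, ¥110,890.65):
Base rate for 8308.42.87 is 31.5%.
8308.42.87 has an FTA preferential rate, but origin Galmark is not Ravica; base rate stands.
Duty = ¥110,890.65 × 31.5% = ¥34,930.55.
Total = ¥3,324.49 + ¥16,669.77 + ¥34,930.55 = ¥54,924.81.

¥54,924.81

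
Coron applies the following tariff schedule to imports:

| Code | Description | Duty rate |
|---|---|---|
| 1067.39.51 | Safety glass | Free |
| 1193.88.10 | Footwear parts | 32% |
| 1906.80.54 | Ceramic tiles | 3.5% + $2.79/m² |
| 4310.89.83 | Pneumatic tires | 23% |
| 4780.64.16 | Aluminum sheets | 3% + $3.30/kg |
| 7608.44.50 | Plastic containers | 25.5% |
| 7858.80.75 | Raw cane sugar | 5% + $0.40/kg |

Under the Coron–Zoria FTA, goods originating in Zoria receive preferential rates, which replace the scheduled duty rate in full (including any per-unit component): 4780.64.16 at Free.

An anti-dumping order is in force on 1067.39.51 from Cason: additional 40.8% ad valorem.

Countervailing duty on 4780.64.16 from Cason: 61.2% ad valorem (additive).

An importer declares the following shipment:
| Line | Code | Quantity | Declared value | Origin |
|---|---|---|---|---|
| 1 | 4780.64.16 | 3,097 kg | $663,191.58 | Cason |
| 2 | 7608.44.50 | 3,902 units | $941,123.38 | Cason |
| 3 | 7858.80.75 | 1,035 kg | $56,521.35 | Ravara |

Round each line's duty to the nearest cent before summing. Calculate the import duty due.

Line 1 (4780.64.16, Cason, 3,097 kg, $663,191.58):
Base rate for 4780.64.16 is 3% + $3.30/kg.
4780.64.16 has an FTA preferential rate, but origin Cason is not Zoria; base rate stands.
Additional duty on 4780.64.16 from Cason: +61.2%. Applied ad valorem rate: 3% + 61.2% = 64.2%.
Duty = $663,191.58 × 64.2% + 3,097 × $3.30 = $435,989.09.
Line 2 (7608.44.50, Cason, 3,902 units, $941,123.38):
Base rate for 7608.44.50 is 25.5%.
Duty = $941,123.38 × 25.5% = $239,986.46.
Line 3 (7858.80.75, Ravara, 1,035 kg, $56,521.35):
Base rate for 7858.80.75 is 5% + $0.40/kg.
Duty = $56,521.35 × 5% + 1,035 × $0.40 = $3,240.07.
Total = $435,989.09 + $239,986.46 + $3,240.07 = $679,215.62.

$679,215.62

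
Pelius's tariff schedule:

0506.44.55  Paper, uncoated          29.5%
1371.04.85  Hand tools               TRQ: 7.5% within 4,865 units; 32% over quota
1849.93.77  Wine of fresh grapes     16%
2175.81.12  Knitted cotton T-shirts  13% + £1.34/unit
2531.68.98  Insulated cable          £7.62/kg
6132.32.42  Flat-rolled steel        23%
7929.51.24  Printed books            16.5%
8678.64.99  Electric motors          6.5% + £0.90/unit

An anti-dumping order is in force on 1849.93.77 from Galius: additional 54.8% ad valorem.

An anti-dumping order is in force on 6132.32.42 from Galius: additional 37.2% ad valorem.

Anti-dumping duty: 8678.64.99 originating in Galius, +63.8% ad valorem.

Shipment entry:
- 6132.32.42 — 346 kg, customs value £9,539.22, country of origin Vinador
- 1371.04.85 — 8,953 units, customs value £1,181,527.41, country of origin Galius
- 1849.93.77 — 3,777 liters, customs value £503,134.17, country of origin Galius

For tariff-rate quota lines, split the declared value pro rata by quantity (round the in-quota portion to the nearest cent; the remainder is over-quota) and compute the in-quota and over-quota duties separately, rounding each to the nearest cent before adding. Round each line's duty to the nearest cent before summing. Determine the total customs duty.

Line 1 (6132.32.42, Vinador, 346 kg, £9,539.22):
Base rate for 6132.32.42 is 23%.
The additional-duty order on 6132.32.42 targets Galius, not Vinador; it does not apply.
Duty = £9,539.22 × 23% = £2,194.02.
Line 2 (1371.04.85, Galius, 8,953 units, £1,181,527.41):
Code 1371.04.85 is under a tariff-rate quota (threshold 4,865 units). In-quota: 4,865 units at 7.5%; over-quota: 4,088 units at 32%.
Pro-rata value split: in-quota = £1,181,527.41 × 4,865/8,953 = £642,034.05; over-quota = £1,181,527.41 − £642,034.05 = £539,493.36.
In-quota duty = £642,034.05 × 7.5% = £48,152.55. Over-quota duty = £539,493.36 × 32% = £172,637.88.
Line duty = £48,152.55 + £172,637.88 = £220,790.43.
Line 3 (1849.93.77, Galius, 3,777 liters, £503,134.17):
Base rate for 1849.93.77 is 16%.
Additional duty on 1849.93.77 from Galius: +54.8%. Applied ad valorem rate: 16% + 54.8% = 70.8%.
Duty = £503,134.17 × 70.8% = £356,218.99.
Total = £2,194.02 + £220,790.43 + £356,218.99 = £579,203.44.

£579,203.44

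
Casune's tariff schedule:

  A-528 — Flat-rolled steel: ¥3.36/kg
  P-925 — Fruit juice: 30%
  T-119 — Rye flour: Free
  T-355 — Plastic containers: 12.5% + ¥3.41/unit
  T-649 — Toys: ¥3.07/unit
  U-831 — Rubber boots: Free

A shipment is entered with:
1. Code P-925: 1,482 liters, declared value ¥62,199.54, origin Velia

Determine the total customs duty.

Line 1 (P-925, Velia, 1,482 liters, ¥62,199.54):
Base rate for P-925 is 30%.
Duty = ¥62,199.54 × 30% = ¥18,659.86.

¥18,659.86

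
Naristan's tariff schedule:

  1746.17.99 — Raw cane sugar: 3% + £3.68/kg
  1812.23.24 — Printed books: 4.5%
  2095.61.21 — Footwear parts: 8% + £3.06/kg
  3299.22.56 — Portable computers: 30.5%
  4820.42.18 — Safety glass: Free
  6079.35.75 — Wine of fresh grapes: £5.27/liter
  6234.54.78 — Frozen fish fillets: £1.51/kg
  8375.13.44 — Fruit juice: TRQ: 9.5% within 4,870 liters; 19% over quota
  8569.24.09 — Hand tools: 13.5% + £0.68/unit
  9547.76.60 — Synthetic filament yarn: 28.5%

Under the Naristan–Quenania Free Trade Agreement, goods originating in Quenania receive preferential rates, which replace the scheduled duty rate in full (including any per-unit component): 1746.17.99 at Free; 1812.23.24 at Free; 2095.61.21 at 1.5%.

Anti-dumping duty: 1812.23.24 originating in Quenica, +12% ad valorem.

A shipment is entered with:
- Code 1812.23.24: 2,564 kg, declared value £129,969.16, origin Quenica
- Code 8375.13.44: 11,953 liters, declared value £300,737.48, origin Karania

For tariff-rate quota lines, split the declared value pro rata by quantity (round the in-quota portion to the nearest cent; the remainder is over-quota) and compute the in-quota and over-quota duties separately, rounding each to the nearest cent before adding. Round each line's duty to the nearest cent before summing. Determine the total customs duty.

Line 1 (1812.23.24, Quenica, 2,564 kg, £129,969.16):
Base rate for 1812.23.24 is 4.5%.
1812.23.24 has an FTA preferential rate, but origin Quenica is not Quenania; base rate stands.
Additional duty on 1812.23.24 from Quenica: +12%. Applied ad valorem rate: 4.5% + 12% = 16.5%.
Duty = £129,969.16 × 16.5% = £21,444.91.
Line 2 (8375.13.44, Karania, 11,953 liters, £300,737.48):
Code 8375.13.44 is under a tariff-rate quota (threshold 4,870 liters). In-quota: 4,870 liters at 9.5%; over-quota: 7,083 liters at 19%.
Pro-rata value split: in-quota = £300,737.48 × 4,870/11,953 = £122,529.20; over-quota = £300,737.48 − £122,529.20 = £178,208.28.
In-quota duty = £122,529.20 × 9.5% = £11,640.27. Over-quota duty = £178,208.28 × 19% = £33,859.57.
Line duty = £11,640.27 + £33,859.57 = £45,499.84.
Total = £21,444.91 + £45,499.84 = £66,944.75.

£66,944.75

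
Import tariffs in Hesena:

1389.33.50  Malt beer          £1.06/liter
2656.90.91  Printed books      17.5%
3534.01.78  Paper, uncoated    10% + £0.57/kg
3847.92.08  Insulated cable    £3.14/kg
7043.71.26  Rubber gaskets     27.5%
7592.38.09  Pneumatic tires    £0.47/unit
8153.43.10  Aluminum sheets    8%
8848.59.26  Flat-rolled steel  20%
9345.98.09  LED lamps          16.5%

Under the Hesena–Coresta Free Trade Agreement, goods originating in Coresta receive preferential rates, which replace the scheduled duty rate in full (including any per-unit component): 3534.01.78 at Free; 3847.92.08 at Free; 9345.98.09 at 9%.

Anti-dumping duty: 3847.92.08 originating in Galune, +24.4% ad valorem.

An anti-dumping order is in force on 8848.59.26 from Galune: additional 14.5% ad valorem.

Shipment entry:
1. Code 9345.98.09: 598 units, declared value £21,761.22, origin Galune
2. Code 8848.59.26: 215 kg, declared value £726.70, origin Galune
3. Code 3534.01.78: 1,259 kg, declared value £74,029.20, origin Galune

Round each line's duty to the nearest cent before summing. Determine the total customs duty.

£11,961.86

Line 1 (9345.98.09, Galune, 598 units, £21,761.22):
Base rate for 9345.98.09 is 16.5%.
9345.98.09 has an FTA preferential rate, but origin Galune is not Coresta; base rate stands.
Duty = £21,761.22 × 16.5% = £3,590.60.
Line 2 (8848.59.26, Galune, 215 kg, £726.70):
Base rate for 8848.59.26 is 20%.
Additional duty on 8848.59.26 from Galune: +14.5%. Applied ad valorem rate: 20% + 14.5% = 34.5%.
Duty = £726.70 × 34.5% = £250.71.
Line 3 (3534.01.78, Galune, 1,259 kg, £74,029.20):
Base rate for 3534.01.78 is 10% + £0.57/kg.
3534.01.78 has an FTA preferential rate, but origin Galune is not Coresta; base rate stands.
Duty = £74,029.20 × 10% + 1,259 × £0.57 = £8,120.55.
Total = £3,590.60 + £250.71 + £8,120.55 = £11,961.86.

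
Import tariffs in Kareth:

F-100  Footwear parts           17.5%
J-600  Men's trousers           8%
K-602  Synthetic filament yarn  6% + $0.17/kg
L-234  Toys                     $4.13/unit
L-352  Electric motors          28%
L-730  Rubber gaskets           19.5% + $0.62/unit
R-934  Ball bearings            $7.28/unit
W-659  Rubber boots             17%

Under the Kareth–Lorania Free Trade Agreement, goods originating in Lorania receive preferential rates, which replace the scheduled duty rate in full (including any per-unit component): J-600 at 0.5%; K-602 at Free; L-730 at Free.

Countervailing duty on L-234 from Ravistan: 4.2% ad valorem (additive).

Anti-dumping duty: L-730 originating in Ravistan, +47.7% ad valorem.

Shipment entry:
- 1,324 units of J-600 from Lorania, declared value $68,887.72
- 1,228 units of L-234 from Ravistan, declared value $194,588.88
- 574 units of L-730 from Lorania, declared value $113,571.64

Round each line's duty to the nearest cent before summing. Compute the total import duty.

$13,588.81

Line 1 (J-600, Lorania, 1,324 units, $68,887.72):
Base rate for J-600 is 8%.
Origin Lorania qualifies under the Kareth–Lorania agreement and J-600 is covered: preferential rate 0.5% applies instead.
Duty = $68,887.72 × 0.5% = $344.44.
Line 2 (L-234, Ravistan, 1,228 units, $194,588.88):
Base rate for L-234 is $4.13/unit.
Additional duty on L-234 from Ravistan: +4.2% ad valorem. Applied ad valorem rate = 4.2%.
Duty = $194,588.88 × 4.2% + 1,228 × $4.13 = $13,244.37.
Line 3 (L-730, Lorania, 574 units, $113,571.64):
Base rate for L-730 is 19.5% + $0.62/unit.
Origin Lorania qualifies under the Kareth–Lorania agreement and L-730 is covered: preferential rate Free applies instead.
The additional-duty order on L-730 targets Ravistan, not Lorania; it does not apply.
Duty = $113,571.64 × 0% = $0.00.
Total = $344.44 + $13,244.37 + $0.00 = $13,588.81.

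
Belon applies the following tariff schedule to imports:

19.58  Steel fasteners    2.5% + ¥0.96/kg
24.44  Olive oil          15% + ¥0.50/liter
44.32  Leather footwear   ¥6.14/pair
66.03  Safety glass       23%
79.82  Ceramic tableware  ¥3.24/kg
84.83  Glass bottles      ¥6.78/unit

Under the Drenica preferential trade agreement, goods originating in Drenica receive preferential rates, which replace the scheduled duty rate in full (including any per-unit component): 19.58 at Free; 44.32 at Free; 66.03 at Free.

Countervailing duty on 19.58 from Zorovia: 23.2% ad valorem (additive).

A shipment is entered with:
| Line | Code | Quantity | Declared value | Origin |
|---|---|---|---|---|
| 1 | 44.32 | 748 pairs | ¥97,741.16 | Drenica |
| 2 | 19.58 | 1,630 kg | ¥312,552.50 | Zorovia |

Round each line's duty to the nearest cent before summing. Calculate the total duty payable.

Line 1 (44.32, Drenica, 748 pairs, ¥97,741.16):
Base rate for 44.32 is ¥6.14/pair.
Origin Drenica qualifies under the Belon–Drenica agreement and 44.32 is covered: preferential rate Free applies instead.
Duty = ¥97,741.16 × 0% = ¥0.00.
Line 2 (19.58, Zorovia, 1,630 kg, ¥312,552.50):
Base rate for 19.58 is 2.5% + ¥0.96/kg.
19.58 has an FTA preferential rate, but origin Zorovia is not Drenica; base rate stands.
Additional duty on 19.58 from Zorovia: +23.2%. Applied ad valorem rate: 2.5% + 23.2% = 25.7%.
Duty = ¥312,552.50 × 25.7% + 1,630 × ¥0.96 = ¥81,890.79.
Total = ¥0.00 + ¥81,890.79 = ¥81,890.79.

¥81,890.79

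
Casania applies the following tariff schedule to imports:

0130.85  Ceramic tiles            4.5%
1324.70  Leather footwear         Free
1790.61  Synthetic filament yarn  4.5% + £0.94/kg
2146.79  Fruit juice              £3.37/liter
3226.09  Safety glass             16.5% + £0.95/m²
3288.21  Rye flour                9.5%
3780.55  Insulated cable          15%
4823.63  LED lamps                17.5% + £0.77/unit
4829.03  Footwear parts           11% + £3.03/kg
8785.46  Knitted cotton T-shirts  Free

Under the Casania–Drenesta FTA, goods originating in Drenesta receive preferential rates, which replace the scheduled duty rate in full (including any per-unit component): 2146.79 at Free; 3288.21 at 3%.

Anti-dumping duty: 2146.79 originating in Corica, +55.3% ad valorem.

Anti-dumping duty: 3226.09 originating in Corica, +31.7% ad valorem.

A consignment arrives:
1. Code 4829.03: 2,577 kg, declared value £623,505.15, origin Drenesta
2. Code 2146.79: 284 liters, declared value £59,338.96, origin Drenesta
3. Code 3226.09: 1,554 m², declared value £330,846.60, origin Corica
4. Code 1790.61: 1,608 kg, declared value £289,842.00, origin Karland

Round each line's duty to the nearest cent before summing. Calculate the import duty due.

£251,892.65

Line 1 (4829.03, Drenesta, 2,577 kg, £623,505.15):
Base rate for 4829.03 is 11% + £3.03/kg.
Origin Drenesta is the FTA partner but 4829.03 is not on the preference list; base rate stands.
Duty = £623,505.15 × 11% + 2,577 × £3.03 = £76,393.88.
Line 2 (2146.79, Drenesta, 284 liters, £59,338.96):
Base rate for 2146.79 is £3.37/liter.
Origin Drenesta qualifies under the Casania–Drenesta agreement and 2146.79 is covered: preferential rate Free applies instead.
The additional-duty order on 2146.79 targets Corica, not Drenesta; it does not apply.
Duty = £59,338.96 × 0% = £0.00.
Line 3 (3226.09, Corica, 1,554 m², £330,846.60):
Base rate for 3226.09 is 16.5% + £0.95/m².
Additional duty on 3226.09 from Corica: +31.7%. Applied ad valorem rate: 16.5% + 31.7% = 48.2%.
Duty = £330,846.60 × 48.2% + 1,554 × £0.95 = £160,944.36.
Line 4 (1790.61, Karland, 1,608 kg, £289,842.00):
Base rate for 1790.61 is 4.5% + £0.94/kg.
Duty = £289,842.00 × 4.5% + 1,608 × £0.94 = £14,554.41.
Total = £76,393.88 + £0.00 + £160,944.36 + £14,554.41 = £251,892.65.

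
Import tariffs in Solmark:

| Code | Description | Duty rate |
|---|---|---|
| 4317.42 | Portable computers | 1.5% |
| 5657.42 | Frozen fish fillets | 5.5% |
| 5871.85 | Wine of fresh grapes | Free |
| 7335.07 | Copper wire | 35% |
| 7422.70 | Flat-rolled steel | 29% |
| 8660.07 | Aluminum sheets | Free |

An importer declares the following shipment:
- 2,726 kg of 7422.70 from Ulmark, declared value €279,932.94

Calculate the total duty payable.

€81,180.55

Line 1 (7422.70, Ulmark, 2,726 kg, €279,932.94):
Base rate for 7422.70 is 29%.
Duty = €279,932.94 × 29% = €81,180.55.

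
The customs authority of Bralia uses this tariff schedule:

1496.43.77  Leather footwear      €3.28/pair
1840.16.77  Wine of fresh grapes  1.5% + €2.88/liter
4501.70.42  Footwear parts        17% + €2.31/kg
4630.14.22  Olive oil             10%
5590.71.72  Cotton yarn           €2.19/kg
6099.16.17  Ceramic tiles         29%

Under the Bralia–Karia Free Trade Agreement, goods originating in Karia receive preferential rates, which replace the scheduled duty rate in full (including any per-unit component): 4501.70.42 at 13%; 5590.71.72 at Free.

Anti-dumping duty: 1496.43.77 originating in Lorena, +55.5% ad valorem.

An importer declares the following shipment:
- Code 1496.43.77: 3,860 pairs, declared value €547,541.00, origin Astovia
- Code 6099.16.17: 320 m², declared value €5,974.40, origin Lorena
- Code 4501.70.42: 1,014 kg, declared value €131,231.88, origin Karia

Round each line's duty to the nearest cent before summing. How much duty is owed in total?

Line 1 (1496.43.77, Astovia, 3,860 pairs, €547,541.00):
Base rate for 1496.43.77 is €3.28/pair.
The additional-duty order on 1496.43.77 targets Lorena, not Astovia; it does not apply.
Duty = 3,860 × €3.28 = €12,660.80.
Line 2 (6099.16.17, Lorena, 320 m², €5,974.40):
Base rate for 6099.16.17 is 29%.
Duty = €5,974.40 × 29% = €1,732.58.
Line 3 (4501.70.42, Karia, 1,014 kg, €131,231.88):
Base rate for 4501.70.42 is 17% + €2.31/kg.
Origin Karia qualifies under the Bralia–Karia agreement and 4501.70.42 is covered: preferential rate 13% applies instead.
Duty = €131,231.88 × 13% = €17,060.14.
Total = €12,660.80 + €1,732.58 + €17,060.14 = €31,453.52.

€31,453.52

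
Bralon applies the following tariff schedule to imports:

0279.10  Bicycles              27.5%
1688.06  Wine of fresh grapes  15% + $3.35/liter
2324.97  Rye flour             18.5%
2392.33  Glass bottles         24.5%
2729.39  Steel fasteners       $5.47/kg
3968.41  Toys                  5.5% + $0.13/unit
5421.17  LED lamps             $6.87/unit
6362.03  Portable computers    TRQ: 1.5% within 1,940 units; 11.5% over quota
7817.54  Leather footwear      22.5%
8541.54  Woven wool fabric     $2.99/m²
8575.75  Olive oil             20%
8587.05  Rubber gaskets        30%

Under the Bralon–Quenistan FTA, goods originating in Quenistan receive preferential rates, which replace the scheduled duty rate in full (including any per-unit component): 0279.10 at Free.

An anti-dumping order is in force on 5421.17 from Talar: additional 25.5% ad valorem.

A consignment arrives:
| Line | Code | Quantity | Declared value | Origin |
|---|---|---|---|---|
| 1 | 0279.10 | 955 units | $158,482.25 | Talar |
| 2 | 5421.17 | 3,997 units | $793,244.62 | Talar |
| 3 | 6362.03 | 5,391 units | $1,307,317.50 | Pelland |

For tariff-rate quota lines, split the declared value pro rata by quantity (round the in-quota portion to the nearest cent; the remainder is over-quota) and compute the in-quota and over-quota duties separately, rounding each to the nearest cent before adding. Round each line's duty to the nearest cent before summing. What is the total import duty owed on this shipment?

$376,615.90

Line 1 (0279.10, Talar, 955 units, $158,482.25):
Base rate for 0279.10 is 27.5%.
0279.10 has an FTA preferential rate, but origin Talar is not Quenistan; base rate stands.
Duty = $158,482.25 × 27.5% = $43,582.62.
Line 2 (5421.17, Talar, 3,997 units, $793,244.62):
Base rate for 5421.17 is $6.87/unit.
Additional duty on 5421.17 from Talar: +25.5% ad valorem. Applied ad valorem rate = 25.5%.
Duty = $793,244.62 × 25.5% + 3,997 × $6.87 = $229,736.77.
Line 3 (6362.03, Pelland, 5,391 units, $1,307,317.50):
Code 6362.03 is under a tariff-rate quota (threshold 1,940 units). In-quota: 1,940 units at 1.5%; over-quota: 3,451 units at 11.5%.
Pro-rata value split: in-quota = $1,307,317.50 × 1,940/5,391 = $470,450.00; over-quota = $1,307,317.50 − $470,450.00 = $836,867.50.
In-quota duty = $470,450.00 × 1.5% = $7,056.75. Over-quota duty = $836,867.50 × 11.5% = $96,239.76.
Line duty = $7,056.75 + $96,239.76 = $103,296.51.
Total = $43,582.62 + $229,736.77 + $103,296.51 = $376,615.90.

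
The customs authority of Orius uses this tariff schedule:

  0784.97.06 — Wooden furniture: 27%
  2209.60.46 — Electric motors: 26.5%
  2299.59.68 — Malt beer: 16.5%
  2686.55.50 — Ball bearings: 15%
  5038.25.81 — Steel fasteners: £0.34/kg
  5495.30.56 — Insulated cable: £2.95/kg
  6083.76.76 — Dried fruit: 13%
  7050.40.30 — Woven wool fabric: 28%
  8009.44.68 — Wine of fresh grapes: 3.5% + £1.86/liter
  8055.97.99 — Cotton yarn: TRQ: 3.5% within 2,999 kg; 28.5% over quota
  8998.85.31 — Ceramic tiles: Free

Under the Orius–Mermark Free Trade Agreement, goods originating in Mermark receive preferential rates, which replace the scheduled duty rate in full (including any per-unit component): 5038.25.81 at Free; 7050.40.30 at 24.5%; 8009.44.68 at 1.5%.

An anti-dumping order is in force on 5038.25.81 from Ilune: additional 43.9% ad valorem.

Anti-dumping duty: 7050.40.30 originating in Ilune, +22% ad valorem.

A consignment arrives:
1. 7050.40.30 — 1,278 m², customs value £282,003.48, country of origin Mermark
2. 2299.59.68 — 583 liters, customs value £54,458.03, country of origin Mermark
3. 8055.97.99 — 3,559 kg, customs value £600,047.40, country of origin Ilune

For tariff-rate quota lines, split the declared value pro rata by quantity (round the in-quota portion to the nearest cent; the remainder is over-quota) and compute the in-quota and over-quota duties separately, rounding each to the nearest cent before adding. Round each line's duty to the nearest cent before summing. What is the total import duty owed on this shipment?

£122,682.08

Line 1 (7050.40.30, Mermark, 1,278 m², £282,003.48):
Base rate for 7050.40.30 is 28%.
Origin Mermark qualifies under the Orius–Mermark agreement and 7050.40.30 is covered: preferential rate 24.5% applies instead.
The additional-duty order on 7050.40.30 targets Ilune, not Mermark; it does not apply.
Duty = £282,003.48 × 24.5% = £69,090.85.
Line 2 (2299.59.68, Mermark, 583 liters, £54,458.03):
Base rate for 2299.59.68 is 16.5%.
Origin Mermark is the FTA partner but 2299.59.68 is not on the preference list; base rate stands.
Duty = £54,458.03 × 16.5% = £8,985.57.
Line 3 (8055.97.99, Ilune, 3,559 kg, £600,047.40):
Code 8055.97.99 is under a tariff-rate quota (threshold 2,999 kg). In-quota: 2,999 kg at 3.5%; over-quota: 560 kg at 28.5%.
Pro-rata value split: in-quota = £600,047.40 × 2,999/3,559 = £505,631.40; over-quota = £600,047.40 − £505,631.40 = £94,416.00.
In-quota duty = £505,631.40 × 3.5% = £17,697.10. Over-quota duty = £94,416.00 × 28.5% = £26,908.56.
Line duty = £17,697.10 + £26,908.56 = £44,605.66.
Total = £69,090.85 + £8,985.57 + £44,605.66 = £122,682.08.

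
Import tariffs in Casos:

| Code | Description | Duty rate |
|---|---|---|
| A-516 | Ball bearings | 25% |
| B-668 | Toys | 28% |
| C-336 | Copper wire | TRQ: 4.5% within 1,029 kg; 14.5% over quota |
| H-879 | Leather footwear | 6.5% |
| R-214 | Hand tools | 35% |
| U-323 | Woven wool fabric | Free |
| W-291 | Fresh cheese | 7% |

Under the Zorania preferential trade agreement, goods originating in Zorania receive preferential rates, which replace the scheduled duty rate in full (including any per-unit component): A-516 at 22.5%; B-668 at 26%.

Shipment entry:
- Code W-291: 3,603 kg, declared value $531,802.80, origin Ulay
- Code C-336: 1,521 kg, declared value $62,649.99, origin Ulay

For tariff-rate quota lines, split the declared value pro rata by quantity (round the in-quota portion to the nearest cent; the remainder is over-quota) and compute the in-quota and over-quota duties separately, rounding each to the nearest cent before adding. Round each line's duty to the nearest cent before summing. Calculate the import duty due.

$42,071.99

Line 1 (W-291, Ulay, 3,603 kg, $531,802.80):
Base rate for W-291 is 7%.
Duty = $531,802.80 × 7% = $37,226.20.
Line 2 (C-336, Ulay, 1,521 kg, $62,649.99):
Code C-336 is under a tariff-rate quota (threshold 1,029 kg). In-quota: 1,029 kg at 4.5%; over-quota: 492 kg at 14.5%.
Pro-rata value split: in-quota = $62,649.99 × 1,029/1,521 = $42,384.51; over-quota = $62,649.99 − $42,384.51 = $20,265.48.
In-quota duty = $42,384.51 × 4.5% = $1,907.30. Over-quota duty = $20,265.48 × 14.5% = $2,938.49.
Line duty = $1,907.30 + $2,938.49 = $4,845.79.
Total = $37,226.20 + $4,845.79 = $42,071.99.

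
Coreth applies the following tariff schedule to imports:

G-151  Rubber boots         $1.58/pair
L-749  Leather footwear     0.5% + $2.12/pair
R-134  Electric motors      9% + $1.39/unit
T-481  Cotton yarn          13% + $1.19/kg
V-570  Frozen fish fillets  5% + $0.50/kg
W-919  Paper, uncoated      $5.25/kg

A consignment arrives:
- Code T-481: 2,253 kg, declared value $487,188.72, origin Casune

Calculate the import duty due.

Line 1 (T-481, Casune, 2,253 kg, $487,188.72):
Base rate for T-481 is 13% + $1.19/kg.
Duty = $487,188.72 × 13% + 2,253 × $1.19 = $66,015.60.

$66,015.60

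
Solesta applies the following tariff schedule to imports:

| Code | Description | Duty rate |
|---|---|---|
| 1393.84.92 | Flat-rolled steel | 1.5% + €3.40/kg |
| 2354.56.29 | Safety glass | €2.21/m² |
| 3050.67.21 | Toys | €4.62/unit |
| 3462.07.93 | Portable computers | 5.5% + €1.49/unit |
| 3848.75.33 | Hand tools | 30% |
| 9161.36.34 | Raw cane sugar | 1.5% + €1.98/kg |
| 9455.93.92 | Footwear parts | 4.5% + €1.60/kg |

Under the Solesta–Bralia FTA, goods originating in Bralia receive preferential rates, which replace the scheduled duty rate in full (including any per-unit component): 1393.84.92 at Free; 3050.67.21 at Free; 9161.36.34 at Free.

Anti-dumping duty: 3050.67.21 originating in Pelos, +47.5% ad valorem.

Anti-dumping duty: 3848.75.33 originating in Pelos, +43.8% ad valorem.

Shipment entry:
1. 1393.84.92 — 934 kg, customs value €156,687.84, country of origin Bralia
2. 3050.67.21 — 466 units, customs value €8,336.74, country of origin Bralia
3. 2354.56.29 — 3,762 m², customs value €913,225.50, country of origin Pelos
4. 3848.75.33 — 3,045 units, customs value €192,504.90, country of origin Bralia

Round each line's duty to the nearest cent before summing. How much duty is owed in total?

€66,065.49

Line 1 (1393.84.92, Bralia, 934 kg, €156,687.84):
Base rate for 1393.84.92 is 1.5% + €3.40/kg.
Origin Bralia qualifies under the Solesta–Bralia agreement and 1393.84.92 is covered: preferential rate Free applies instead.
Duty = €156,687.84 × 0% = €0.00.
Line 2 (3050.67.21, Bralia, 466 units, €8,336.74):
Base rate for 3050.67.21 is €4.62/unit.
Origin Bralia qualifies under the Solesta–Bralia agreement and 3050.67.21 is covered: preferential rate Free applies instead.
The additional-duty order on 3050.67.21 targets Pelos, not Bralia; it does not apply.
Duty = €8,336.74 × 0% = €0.00.
Line 3 (2354.56.29, Pelos, 3,762 m², €913,225.50):
Base rate for 2354.56.29 is €2.21/m².
Duty = 3,762 × €2.21 = €8,314.02.
Line 4 (3848.75.33, Bralia, 3,045 units, €192,504.90):
Base rate for 3848.75.33 is 30%.
Origin Bralia is the FTA partner but 3848.75.33 is not on the preference list; base rate stands.
The additional-duty order on 3848.75.33 targets Pelos, not Bralia; it does not apply.
Duty = €192,504.90 × 30% = €57,751.47.
Total = €0.00 + €0.00 + €8,314.02 + €57,751.47 = €66,065.49.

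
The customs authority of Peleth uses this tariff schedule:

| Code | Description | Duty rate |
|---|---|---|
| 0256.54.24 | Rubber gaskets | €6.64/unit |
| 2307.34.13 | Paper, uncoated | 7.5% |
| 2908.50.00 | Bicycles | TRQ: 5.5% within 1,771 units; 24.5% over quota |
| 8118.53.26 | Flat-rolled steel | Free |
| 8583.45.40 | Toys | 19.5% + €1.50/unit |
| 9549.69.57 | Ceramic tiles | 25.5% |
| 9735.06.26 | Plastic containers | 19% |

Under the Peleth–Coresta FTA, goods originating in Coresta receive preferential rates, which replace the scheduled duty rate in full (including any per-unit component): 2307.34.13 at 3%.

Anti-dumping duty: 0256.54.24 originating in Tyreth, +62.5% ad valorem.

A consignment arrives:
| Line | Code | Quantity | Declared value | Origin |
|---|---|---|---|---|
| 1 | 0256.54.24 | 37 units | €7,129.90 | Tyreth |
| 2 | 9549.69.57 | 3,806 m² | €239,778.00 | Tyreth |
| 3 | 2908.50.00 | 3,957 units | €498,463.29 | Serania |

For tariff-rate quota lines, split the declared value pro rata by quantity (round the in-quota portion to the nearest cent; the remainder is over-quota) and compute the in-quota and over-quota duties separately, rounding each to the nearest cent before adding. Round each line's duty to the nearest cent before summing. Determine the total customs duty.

Line 1 (0256.54.24, Tyreth, 37 units, €7,129.90):
Base rate for 0256.54.24 is €6.64/unit.
Additional duty on 0256.54.24 from Tyreth: +62.5% ad valorem. Applied ad valorem rate = 62.5%.
Duty = €7,129.90 × 62.5% + 37 × €6.64 = €4,701.87.
Line 2 (9549.69.57, Tyreth, 3,806 m², €239,778.00):
Base rate for 9549.69.57 is 25.5%.
Duty = €239,778.00 × 25.5% = €61,143.39.
Line 3 (2908.50.00, Serania, 3,957 units, €498,463.29):
Code 2908.50.00 is under a tariff-rate quota (threshold 1,771 units). In-quota: 1,771 units at 5.5%; over-quota: 2,186 units at 24.5%.
Pro-rata value split: in-quota = €498,463.29 × 1,771/3,957 = €223,092.87; over-quota = €498,463.29 − €223,092.87 = €275,370.42.
In-quota duty = €223,092.87 × 5.5% = €12,270.11. Over-quota duty = €275,370.42 × 24.5% = €67,465.75.
Line duty = €12,270.11 + €67,465.75 = €79,735.86.
Total = €4,701.87 + €61,143.39 + €79,735.86 = €145,581.12.

€145,581.12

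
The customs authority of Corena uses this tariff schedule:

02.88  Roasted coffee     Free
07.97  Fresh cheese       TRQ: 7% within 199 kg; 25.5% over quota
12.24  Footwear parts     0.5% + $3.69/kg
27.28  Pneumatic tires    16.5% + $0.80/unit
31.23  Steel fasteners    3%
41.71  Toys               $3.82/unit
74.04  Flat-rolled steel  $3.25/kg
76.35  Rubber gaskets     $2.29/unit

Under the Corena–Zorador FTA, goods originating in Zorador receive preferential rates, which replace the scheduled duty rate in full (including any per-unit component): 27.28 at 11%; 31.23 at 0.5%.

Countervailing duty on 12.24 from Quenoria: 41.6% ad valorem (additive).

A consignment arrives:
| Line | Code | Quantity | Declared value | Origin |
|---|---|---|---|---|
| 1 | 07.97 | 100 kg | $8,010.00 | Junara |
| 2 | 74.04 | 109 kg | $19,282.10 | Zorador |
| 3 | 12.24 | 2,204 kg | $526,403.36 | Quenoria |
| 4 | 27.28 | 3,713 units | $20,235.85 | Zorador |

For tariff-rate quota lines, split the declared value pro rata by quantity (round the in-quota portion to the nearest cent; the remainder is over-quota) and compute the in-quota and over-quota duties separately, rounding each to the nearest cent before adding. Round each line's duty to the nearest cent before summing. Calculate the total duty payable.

$232,889.46

Line 1 (07.97, Junara, 100 kg, $8,010.00):
Code 07.97 is under a tariff-rate quota (threshold 199 kg). Quantity 100 kg is within the quota, so the in-quota rate 7% applies to the full value.
Duty = $8,010.00 × 7% = $560.70.
Line 2 (74.04, Zorador, 109 kg, $19,282.10):
Base rate for 74.04 is $3.25/kg.
Origin Zorador is the FTA partner but 74.04 is not on the preference list; base rate stands.
Duty = 109 × $3.25 = $354.25.
Line 3 (12.24, Quenoria, 2,204 kg, $526,403.36):
Base rate for 12.24 is 0.5% + $3.69/kg.
Additional duty on 12.24 from Quenoria: +41.6%. Applied ad valorem rate: 0.5% + 41.6% = 42.1%.
Duty = $526,403.36 × 42.1% + 2,204 × $3.69 = $229,748.57.
Line 4 (27.28, Zorador, 3,713 units, $20,235.85):
Base rate for 27.28 is 16.5% + $0.80/unit.
Origin Zorador qualifies under the Corena–Zorador agreement and 27.28 is covered: preferential rate 11% applies instead.
Duty = $20,235.85 × 11% = $2,225.94.
Total = $560.70 + $354.25 + $229,748.57 + $2,225.94 = $232,889.46.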